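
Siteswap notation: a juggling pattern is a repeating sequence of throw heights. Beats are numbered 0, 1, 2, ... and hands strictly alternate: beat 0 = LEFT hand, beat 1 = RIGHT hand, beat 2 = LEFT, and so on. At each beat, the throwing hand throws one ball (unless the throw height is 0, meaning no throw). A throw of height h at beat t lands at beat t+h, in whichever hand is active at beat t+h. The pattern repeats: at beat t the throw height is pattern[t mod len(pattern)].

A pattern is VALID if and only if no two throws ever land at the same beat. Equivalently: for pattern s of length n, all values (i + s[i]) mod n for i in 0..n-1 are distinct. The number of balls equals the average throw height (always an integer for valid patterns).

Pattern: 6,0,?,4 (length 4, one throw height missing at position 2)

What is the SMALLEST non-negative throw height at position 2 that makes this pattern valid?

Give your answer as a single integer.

i=0: (0 + 6) mod 4 = 2
i=1: (1 + 0) mod 4 = 1
i=2: s[i]=? (unknown)
i=3: (3 + 4) mod 4 = 3
Known residues: [1, 2, 3]; need a permutation of 0..3, so missing residue r = 0
Need (2 + s) mod 4 = 0; smallest s = (0 - 2) mod 4 = 2

Answer: 2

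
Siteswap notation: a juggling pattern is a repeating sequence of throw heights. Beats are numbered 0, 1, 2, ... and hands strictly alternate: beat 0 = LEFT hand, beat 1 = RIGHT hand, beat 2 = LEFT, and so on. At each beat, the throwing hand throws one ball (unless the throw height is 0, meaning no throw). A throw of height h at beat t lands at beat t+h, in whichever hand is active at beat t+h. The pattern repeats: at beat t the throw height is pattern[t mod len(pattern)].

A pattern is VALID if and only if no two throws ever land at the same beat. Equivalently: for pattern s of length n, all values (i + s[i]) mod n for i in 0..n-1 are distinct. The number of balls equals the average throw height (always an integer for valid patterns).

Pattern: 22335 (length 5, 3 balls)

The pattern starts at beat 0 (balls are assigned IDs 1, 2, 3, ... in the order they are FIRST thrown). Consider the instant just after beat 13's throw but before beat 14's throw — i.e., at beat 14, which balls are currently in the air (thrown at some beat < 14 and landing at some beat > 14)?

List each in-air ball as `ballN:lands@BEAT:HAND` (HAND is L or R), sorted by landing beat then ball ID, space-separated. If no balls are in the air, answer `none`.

Answer: ball1:lands@15:R ball2:lands@16:L

Derivation:
Beat 0 (L): throw ball1 h=2 -> lands@2:L; in-air after throw: [b1@2:L]
Beat 1 (R): throw ball2 h=2 -> lands@3:R; in-air after throw: [b1@2:L b2@3:R]
Beat 2 (L): throw ball1 h=3 -> lands@5:R; in-air after throw: [b2@3:R b1@5:R]
Beat 3 (R): throw ball2 h=3 -> lands@6:L; in-air after throw: [b1@5:R b2@6:L]
Beat 4 (L): throw ball3 h=5 -> lands@9:R; in-air after throw: [b1@5:R b2@6:L b3@9:R]
Beat 5 (R): throw ball1 h=2 -> lands@7:R; in-air after throw: [b2@6:L b1@7:R b3@9:R]
Beat 6 (L): throw ball2 h=2 -> lands@8:L; in-air after throw: [b1@7:R b2@8:L b3@9:R]
Beat 7 (R): throw ball1 h=3 -> lands@10:L; in-air after throw: [b2@8:L b3@9:R b1@10:L]
Beat 8 (L): throw ball2 h=3 -> lands@11:R; in-air after throw: [b3@9:R b1@10:L b2@11:R]
Beat 9 (R): throw ball3 h=5 -> lands@14:L; in-air after throw: [b1@10:L b2@11:R b3@14:L]
Beat 10 (L): throw ball1 h=2 -> lands@12:L; in-air after throw: [b2@11:R b1@12:L b3@14:L]
Beat 11 (R): throw ball2 h=2 -> lands@13:R; in-air after throw: [b1@12:L b2@13:R b3@14:L]
Beat 12 (L): throw ball1 h=3 -> lands@15:R; in-air after throw: [b2@13:R b3@14:L b1@15:R]
Beat 13 (R): throw ball2 h=3 -> lands@16:L; in-air after throw: [b3@14:L b1@15:R b2@16:L]
Beat 14 (L): throw ball3 h=5 -> lands@19:R; in-air after throw: [b1@15:R b2@16:L b3@19:R]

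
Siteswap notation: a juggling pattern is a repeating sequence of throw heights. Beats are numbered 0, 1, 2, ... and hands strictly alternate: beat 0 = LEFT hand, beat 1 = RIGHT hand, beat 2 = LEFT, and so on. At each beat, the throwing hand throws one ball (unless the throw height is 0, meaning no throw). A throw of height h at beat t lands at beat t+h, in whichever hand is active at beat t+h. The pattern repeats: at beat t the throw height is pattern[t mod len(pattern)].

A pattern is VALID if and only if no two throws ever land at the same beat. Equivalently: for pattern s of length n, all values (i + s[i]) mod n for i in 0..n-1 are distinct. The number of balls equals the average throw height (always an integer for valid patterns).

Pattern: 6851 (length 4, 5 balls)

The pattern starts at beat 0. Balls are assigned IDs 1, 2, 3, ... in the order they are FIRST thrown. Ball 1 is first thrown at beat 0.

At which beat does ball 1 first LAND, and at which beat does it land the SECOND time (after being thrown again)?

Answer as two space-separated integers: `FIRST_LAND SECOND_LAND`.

Answer: 6 11

Derivation:
Beat 0 (L): throw ball1 h=6 -> lands@6:L; in-air after throw: [b1@6:L]
Beat 1 (R): throw ball2 h=8 -> lands@9:R; in-air after throw: [b1@6:L b2@9:R]
Beat 2 (L): throw ball3 h=5 -> lands@7:R; in-air after throw: [b1@6:L b3@7:R b2@9:R]
Beat 3 (R): throw ball4 h=1 -> lands@4:L; in-air after throw: [b4@4:L b1@6:L b3@7:R b2@9:R]
Beat 4 (L): throw ball4 h=6 -> lands@10:L; in-air after throw: [b1@6:L b3@7:R b2@9:R b4@10:L]
Beat 5 (R): throw ball5 h=8 -> lands@13:R; in-air after throw: [b1@6:L b3@7:R b2@9:R b4@10:L b5@13:R]
Beat 6 (L): throw ball1 h=5 -> lands@11:R; in-air after throw: [b3@7:R b2@9:R b4@10:L b1@11:R b5@13:R]
Beat 7 (R): throw ball3 h=1 -> lands@8:L; in-air after throw: [b3@8:L b2@9:R b4@10:L b1@11:R b5@13:R]
Beat 8 (L): throw ball3 h=6 -> lands@14:L; in-air after throw: [b2@9:R b4@10:L b1@11:R b5@13:R b3@14:L]
Beat 9 (R): throw ball2 h=8 -> lands@17:R; in-air after throw: [b4@10:L b1@11:R b5@13:R b3@14:L b2@17:R]
Beat 10 (L): throw ball4 h=5 -> lands@15:R; in-air after throw: [b1@11:R b5@13:R b3@14:L b4@15:R b2@17:R]
Beat 11 (R): throw ball1 h=1 -> lands@12:L; in-air after throw: [b1@12:L b5@13:R b3@14:L b4@15:R b2@17:R]
Ball 1: thrown@0 h=6 -> first land @6; rethrown@6 h=5 -> second land @11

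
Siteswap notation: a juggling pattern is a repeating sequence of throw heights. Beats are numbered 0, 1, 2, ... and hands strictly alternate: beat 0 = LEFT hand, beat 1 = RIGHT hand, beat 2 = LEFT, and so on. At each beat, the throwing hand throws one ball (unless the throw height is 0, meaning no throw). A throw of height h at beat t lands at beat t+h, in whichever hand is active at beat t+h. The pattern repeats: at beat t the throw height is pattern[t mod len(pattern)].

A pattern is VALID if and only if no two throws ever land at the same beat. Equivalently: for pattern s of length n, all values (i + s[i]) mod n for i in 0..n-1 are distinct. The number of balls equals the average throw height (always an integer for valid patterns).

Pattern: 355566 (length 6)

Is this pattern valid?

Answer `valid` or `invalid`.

i=0: (i + s[i]) mod n = (0 + 3) mod 6 = 3
i=1: (i + s[i]) mod n = (1 + 5) mod 6 = 0
i=2: (i + s[i]) mod n = (2 + 5) mod 6 = 1
i=3: (i + s[i]) mod n = (3 + 5) mod 6 = 2
i=4: (i + s[i]) mod n = (4 + 6) mod 6 = 4
i=5: (i + s[i]) mod n = (5 + 6) mod 6 = 5
Residues: [3, 0, 1, 2, 4, 5], distinct: True

Answer: valid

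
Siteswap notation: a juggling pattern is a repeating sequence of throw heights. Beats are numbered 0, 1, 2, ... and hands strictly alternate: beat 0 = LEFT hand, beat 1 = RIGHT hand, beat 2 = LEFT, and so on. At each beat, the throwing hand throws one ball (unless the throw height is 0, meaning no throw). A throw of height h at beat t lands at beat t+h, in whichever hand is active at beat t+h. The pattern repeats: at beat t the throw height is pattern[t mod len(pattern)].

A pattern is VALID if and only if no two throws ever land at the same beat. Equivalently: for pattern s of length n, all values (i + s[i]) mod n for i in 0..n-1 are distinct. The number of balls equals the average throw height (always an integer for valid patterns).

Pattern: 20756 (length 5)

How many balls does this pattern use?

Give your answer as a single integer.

Answer: 4

Derivation:
Pattern = [2, 0, 7, 5, 6], length n = 5
  position 0: throw height = 2, running sum = 2
  position 1: throw height = 0, running sum = 2
  position 2: throw height = 7, running sum = 9
  position 3: throw height = 5, running sum = 14
  position 4: throw height = 6, running sum = 20
Total sum = 20; balls = sum / n = 20 / 5 = 4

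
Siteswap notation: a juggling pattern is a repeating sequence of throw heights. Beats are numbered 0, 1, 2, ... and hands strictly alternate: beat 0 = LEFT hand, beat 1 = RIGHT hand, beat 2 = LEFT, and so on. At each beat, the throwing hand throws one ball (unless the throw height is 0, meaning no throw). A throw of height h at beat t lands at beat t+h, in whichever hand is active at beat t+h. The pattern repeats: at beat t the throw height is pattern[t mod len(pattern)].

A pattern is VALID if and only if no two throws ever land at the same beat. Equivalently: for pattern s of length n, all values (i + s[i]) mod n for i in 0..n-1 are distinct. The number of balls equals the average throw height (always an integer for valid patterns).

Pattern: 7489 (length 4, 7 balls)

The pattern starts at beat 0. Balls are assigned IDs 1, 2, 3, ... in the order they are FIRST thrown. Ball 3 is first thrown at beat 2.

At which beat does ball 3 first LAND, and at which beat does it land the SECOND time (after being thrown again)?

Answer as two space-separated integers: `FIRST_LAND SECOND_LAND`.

Beat 0 (L): throw ball1 h=7 -> lands@7:R; in-air after throw: [b1@7:R]
Beat 1 (R): throw ball2 h=4 -> lands@5:R; in-air after throw: [b2@5:R b1@7:R]
Beat 2 (L): throw ball3 h=8 -> lands@10:L; in-air after throw: [b2@5:R b1@7:R b3@10:L]
Beat 3 (R): throw ball4 h=9 -> lands@12:L; in-air after throw: [b2@5:R b1@7:R b3@10:L b4@12:L]
Beat 4 (L): throw ball5 h=7 -> lands@11:R; in-air after throw: [b2@5:R b1@7:R b3@10:L b5@11:R b4@12:L]
Beat 5 (R): throw ball2 h=4 -> lands@9:R; in-air after throw: [b1@7:R b2@9:R b3@10:L b5@11:R b4@12:L]
Beat 6 (L): throw ball6 h=8 -> lands@14:L; in-air after throw: [b1@7:R b2@9:R b3@10:L b5@11:R b4@12:L b6@14:L]
Beat 7 (R): throw ball1 h=9 -> lands@16:L; in-air after throw: [b2@9:R b3@10:L b5@11:R b4@12:L b6@14:L b1@16:L]
Beat 8 (L): throw ball7 h=7 -> lands@15:R; in-air after throw: [b2@9:R b3@10:L b5@11:R b4@12:L b6@14:L b7@15:R b1@16:L]
Beat 9 (R): throw ball2 h=4 -> lands@13:R; in-air after throw: [b3@10:L b5@11:R b4@12:L b2@13:R b6@14:L b7@15:R b1@16:L]
Beat 10 (L): throw ball3 h=8 -> lands@18:L; in-air after throw: [b5@11:R b4@12:L b2@13:R b6@14:L b7@15:R b1@16:L b3@18:L]
Beat 11 (R): throw ball5 h=9 -> lands@20:L; in-air after throw: [b4@12:L b2@13:R b6@14:L b7@15:R b1@16:L b3@18:L b5@20:L]
Beat 12 (L): throw ball4 h=7 -> lands@19:R; in-air after throw: [b2@13:R b6@14:L b7@15:R b1@16:L b3@18:L b4@19:R b5@20:L]
Beat 13 (R): throw ball2 h=4 -> lands@17:R; in-air after throw: [b6@14:L b7@15:R b1@16:L b2@17:R b3@18:L b4@19:R b5@20:L]
Beat 14 (L): throw ball6 h=8 -> lands@22:L; in-air after throw: [b7@15:R b1@16:L b2@17:R b3@18:L b4@19:R b5@20:L b6@22:L]
Beat 15 (R): throw ball7 h=9 -> lands@24:L; in-air after throw: [b1@16:L b2@17:R b3@18:L b4@19:R b5@20:L b6@22:L b7@24:L]
Beat 16 (L): throw ball1 h=7 -> lands@23:R; in-air after throw: [b2@17:R b3@18:L b4@19:R b5@20:L b6@22:L b1@23:R b7@24:L]
Beat 17 (R): throw ball2 h=4 -> lands@21:R; in-air after throw: [b3@18:L b4@19:R b5@20:L b2@21:R b6@22:L b1@23:R b7@24:L]
Beat 18 (L): throw ball3 h=8 -> lands@26:L; in-air after throw: [b4@19:R b5@20:L b2@21:R b6@22:L b1@23:R b7@24:L b3@26:L]
Ball 3: thrown@2 h=8 -> first land @10; rethrown@10 h=8 -> second land @18

Answer: 10 18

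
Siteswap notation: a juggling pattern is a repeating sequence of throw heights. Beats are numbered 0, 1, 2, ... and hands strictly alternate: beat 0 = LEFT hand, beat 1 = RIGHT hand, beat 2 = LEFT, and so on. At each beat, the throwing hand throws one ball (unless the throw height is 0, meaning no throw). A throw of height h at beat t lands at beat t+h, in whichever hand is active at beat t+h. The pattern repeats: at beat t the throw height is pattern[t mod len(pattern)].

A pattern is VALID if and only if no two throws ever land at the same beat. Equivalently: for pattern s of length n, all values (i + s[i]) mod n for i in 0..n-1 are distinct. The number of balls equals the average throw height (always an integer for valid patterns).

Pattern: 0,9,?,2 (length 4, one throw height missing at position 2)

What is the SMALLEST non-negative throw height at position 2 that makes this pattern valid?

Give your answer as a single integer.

i=0: (0 + 0) mod 4 = 0
i=1: (1 + 9) mod 4 = 2
i=2: s[i]=? (unknown)
i=3: (3 + 2) mod 4 = 1
Known residues: [0, 1, 2]; need a permutation of 0..3, so missing residue r = 3
Need (2 + s) mod 4 = 3; smallest s = (3 - 2) mod 4 = 1

Answer: 1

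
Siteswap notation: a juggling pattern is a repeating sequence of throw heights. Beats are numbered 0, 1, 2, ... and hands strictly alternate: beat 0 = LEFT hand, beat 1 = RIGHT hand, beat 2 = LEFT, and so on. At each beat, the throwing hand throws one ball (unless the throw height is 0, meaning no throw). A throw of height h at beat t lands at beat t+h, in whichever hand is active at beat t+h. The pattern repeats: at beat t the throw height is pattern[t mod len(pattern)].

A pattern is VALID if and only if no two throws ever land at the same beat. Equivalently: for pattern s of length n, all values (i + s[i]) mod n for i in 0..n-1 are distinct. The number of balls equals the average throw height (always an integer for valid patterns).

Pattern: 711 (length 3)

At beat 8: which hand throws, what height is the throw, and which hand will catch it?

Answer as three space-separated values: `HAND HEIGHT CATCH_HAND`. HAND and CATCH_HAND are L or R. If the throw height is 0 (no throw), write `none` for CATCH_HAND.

Beat 8: 8 mod 2 = 0, so hand = L
Throw height = pattern[8 mod 3] = pattern[2] = 1
Lands at beat 8+1=9, 9 mod 2 = 1, so catch hand = R

Answer: L 1 R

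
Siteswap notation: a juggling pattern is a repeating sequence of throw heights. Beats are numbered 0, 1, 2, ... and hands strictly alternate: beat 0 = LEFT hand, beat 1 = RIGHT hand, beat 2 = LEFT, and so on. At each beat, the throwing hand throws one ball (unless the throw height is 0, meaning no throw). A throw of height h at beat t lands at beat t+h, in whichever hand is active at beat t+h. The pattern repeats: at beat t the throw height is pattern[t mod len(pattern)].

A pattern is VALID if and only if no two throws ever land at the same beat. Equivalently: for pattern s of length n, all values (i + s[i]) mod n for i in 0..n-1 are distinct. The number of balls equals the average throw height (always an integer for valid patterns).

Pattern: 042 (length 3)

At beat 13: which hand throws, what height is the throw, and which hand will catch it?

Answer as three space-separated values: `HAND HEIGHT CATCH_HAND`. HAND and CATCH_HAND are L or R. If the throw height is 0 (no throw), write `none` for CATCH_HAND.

Beat 13: 13 mod 2 = 1, so hand = R
Throw height = pattern[13 mod 3] = pattern[1] = 4
Lands at beat 13+4=17, 17 mod 2 = 1, so catch hand = R

Answer: R 4 R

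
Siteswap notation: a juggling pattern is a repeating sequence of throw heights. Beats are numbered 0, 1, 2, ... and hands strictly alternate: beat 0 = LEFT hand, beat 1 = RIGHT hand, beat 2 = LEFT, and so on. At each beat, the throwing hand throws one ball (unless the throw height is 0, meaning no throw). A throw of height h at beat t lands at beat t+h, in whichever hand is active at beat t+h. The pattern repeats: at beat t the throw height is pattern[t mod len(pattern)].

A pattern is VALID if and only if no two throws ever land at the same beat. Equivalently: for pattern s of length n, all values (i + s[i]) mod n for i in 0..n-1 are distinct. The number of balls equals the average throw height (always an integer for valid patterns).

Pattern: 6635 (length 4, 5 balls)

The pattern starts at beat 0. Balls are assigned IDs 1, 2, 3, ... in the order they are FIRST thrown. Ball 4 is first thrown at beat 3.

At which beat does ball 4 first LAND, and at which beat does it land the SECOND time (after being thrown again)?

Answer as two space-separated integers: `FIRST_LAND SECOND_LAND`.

Beat 0 (L): throw ball1 h=6 -> lands@6:L; in-air after throw: [b1@6:L]
Beat 1 (R): throw ball2 h=6 -> lands@7:R; in-air after throw: [b1@6:L b2@7:R]
Beat 2 (L): throw ball3 h=3 -> lands@5:R; in-air after throw: [b3@5:R b1@6:L b2@7:R]
Beat 3 (R): throw ball4 h=5 -> lands@8:L; in-air after throw: [b3@5:R b1@6:L b2@7:R b4@8:L]
Beat 4 (L): throw ball5 h=6 -> lands@10:L; in-air after throw: [b3@5:R b1@6:L b2@7:R b4@8:L b5@10:L]
Beat 5 (R): throw ball3 h=6 -> lands@11:R; in-air after throw: [b1@6:L b2@7:R b4@8:L b5@10:L b3@11:R]
Beat 6 (L): throw ball1 h=3 -> lands@9:R; in-air after throw: [b2@7:R b4@8:L b1@9:R b5@10:L b3@11:R]
Beat 7 (R): throw ball2 h=5 -> lands@12:L; in-air after throw: [b4@8:L b1@9:R b5@10:L b3@11:R b2@12:L]
Beat 8 (L): throw ball4 h=6 -> lands@14:L; in-air after throw: [b1@9:R b5@10:L b3@11:R b2@12:L b4@14:L]
Beat 9 (R): throw ball1 h=6 -> lands@15:R; in-air after throw: [b5@10:L b3@11:R b2@12:L b4@14:L b1@15:R]
Beat 10 (L): throw ball5 h=3 -> lands@13:R; in-air after throw: [b3@11:R b2@12:L b5@13:R b4@14:L b1@15:R]
Beat 11 (R): throw ball3 h=5 -> lands@16:L; in-air after throw: [b2@12:L b5@13:R b4@14:L b1@15:R b3@16:L]
Beat 12 (L): throw ball2 h=6 -> lands@18:L; in-air after throw: [b5@13:R b4@14:L b1@15:R b3@16:L b2@18:L]
Beat 13 (R): throw ball5 h=6 -> lands@19:R; in-air after throw: [b4@14:L b1@15:R b3@16:L b2@18:L b5@19:R]
Beat 14 (L): throw ball4 h=3 -> lands@17:R; in-air after throw: [b1@15:R b3@16:L b4@17:R b2@18:L b5@19:R]
Ball 4: thrown@3 h=5 -> first land @8; rethrown@8 h=6 -> second land @14

Answer: 8 14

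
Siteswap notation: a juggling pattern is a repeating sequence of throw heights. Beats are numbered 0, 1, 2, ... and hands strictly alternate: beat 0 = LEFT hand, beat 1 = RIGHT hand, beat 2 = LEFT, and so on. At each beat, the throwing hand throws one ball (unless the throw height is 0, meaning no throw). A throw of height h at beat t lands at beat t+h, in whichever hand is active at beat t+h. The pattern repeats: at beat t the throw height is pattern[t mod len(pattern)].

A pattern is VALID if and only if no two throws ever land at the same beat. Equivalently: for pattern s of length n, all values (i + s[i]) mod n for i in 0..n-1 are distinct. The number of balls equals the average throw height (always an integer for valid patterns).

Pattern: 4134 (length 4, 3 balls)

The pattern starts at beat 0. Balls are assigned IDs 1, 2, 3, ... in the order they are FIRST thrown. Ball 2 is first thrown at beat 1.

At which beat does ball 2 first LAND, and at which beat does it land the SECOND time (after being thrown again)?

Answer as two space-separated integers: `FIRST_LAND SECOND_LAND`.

Answer: 2 5

Derivation:
Beat 0 (L): throw ball1 h=4 -> lands@4:L; in-air after throw: [b1@4:L]
Beat 1 (R): throw ball2 h=1 -> lands@2:L; in-air after throw: [b2@2:L b1@4:L]
Beat 2 (L): throw ball2 h=3 -> lands@5:R; in-air after throw: [b1@4:L b2@5:R]
Beat 3 (R): throw ball3 h=4 -> lands@7:R; in-air after throw: [b1@4:L b2@5:R b3@7:R]
Beat 4 (L): throw ball1 h=4 -> lands@8:L; in-air after throw: [b2@5:R b3@7:R b1@8:L]
Beat 5 (R): throw ball2 h=1 -> lands@6:L; in-air after throw: [b2@6:L b3@7:R b1@8:L]
Ball 2: thrown@1 h=1 -> first land @2; rethrown@2 h=3 -> second land @5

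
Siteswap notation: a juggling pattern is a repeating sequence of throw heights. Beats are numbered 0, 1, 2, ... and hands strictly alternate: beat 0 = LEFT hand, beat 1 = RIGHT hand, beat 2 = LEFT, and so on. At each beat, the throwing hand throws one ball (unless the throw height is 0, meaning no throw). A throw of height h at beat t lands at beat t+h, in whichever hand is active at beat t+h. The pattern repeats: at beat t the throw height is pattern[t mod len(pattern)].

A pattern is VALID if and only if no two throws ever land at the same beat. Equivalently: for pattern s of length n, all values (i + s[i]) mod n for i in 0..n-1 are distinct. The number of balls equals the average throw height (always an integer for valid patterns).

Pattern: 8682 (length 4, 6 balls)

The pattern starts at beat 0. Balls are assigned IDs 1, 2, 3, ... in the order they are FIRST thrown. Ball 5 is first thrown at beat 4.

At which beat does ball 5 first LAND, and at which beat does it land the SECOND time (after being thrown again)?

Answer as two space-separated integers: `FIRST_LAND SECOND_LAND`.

Beat 0 (L): throw ball1 h=8 -> lands@8:L; in-air after throw: [b1@8:L]
Beat 1 (R): throw ball2 h=6 -> lands@7:R; in-air after throw: [b2@7:R b1@8:L]
Beat 2 (L): throw ball3 h=8 -> lands@10:L; in-air after throw: [b2@7:R b1@8:L b3@10:L]
Beat 3 (R): throw ball4 h=2 -> lands@5:R; in-air after throw: [b4@5:R b2@7:R b1@8:L b3@10:L]
Beat 4 (L): throw ball5 h=8 -> lands@12:L; in-air after throw: [b4@5:R b2@7:R b1@8:L b3@10:L b5@12:L]
Beat 5 (R): throw ball4 h=6 -> lands@11:R; in-air after throw: [b2@7:R b1@8:L b3@10:L b4@11:R b5@12:L]
Beat 6 (L): throw ball6 h=8 -> lands@14:L; in-air after throw: [b2@7:R b1@8:L b3@10:L b4@11:R b5@12:L b6@14:L]
Beat 7 (R): throw ball2 h=2 -> lands@9:R; in-air after throw: [b1@8:L b2@9:R b3@10:L b4@11:R b5@12:L b6@14:L]
Beat 8 (L): throw ball1 h=8 -> lands@16:L; in-air after throw: [b2@9:R b3@10:L b4@11:R b5@12:L b6@14:L b1@16:L]
Beat 9 (R): throw ball2 h=6 -> lands@15:R; in-air after throw: [b3@10:L b4@11:R b5@12:L b6@14:L b2@15:R b1@16:L]
Beat 10 (L): throw ball3 h=8 -> lands@18:L; in-air after throw: [b4@11:R b5@12:L b6@14:L b2@15:R b1@16:L b3@18:L]
Beat 11 (R): throw ball4 h=2 -> lands@13:R; in-air after throw: [b5@12:L b4@13:R b6@14:L b2@15:R b1@16:L b3@18:L]
Beat 12 (L): throw ball5 h=8 -> lands@20:L; in-air after throw: [b4@13:R b6@14:L b2@15:R b1@16:L b3@18:L b5@20:L]
Beat 13 (R): throw ball4 h=6 -> lands@19:R; in-air after throw: [b6@14:L b2@15:R b1@16:L b3@18:L b4@19:R b5@20:L]
Beat 14 (L): throw ball6 h=8 -> lands@22:L; in-air after throw: [b2@15:R b1@16:L b3@18:L b4@19:R b5@20:L b6@22:L]
Beat 15 (R): throw ball2 h=2 -> lands@17:R; in-air after throw: [b1@16:L b2@17:R b3@18:L b4@19:R b5@20:L b6@22:L]
Beat 16 (L): throw ball1 h=8 -> lands@24:L; in-air after throw: [b2@17:R b3@18:L b4@19:R b5@20:L b6@22:L b1@24:L]
Beat 17 (R): throw ball2 h=6 -> lands@23:R; in-air after throw: [b3@18:L b4@19:R b5@20:L b6@22:L b2@23:R b1@24:L]
Ball 5: thrown@4 h=8 -> first land @12; rethrown@12 h=8 -> second land @20

Answer: 12 20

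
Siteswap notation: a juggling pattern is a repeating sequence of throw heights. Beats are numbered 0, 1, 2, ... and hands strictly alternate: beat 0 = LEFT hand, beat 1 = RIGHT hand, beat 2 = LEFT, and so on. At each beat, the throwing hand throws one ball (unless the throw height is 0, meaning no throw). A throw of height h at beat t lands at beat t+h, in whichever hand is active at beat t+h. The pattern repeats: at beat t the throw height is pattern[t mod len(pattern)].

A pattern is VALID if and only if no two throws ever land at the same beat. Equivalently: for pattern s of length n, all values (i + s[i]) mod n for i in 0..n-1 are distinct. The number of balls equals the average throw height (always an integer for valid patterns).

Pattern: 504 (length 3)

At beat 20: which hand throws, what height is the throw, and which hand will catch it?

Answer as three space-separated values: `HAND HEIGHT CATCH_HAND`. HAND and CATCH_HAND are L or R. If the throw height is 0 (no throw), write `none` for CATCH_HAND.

Answer: L 4 L

Derivation:
Beat 20: 20 mod 2 = 0, so hand = L
Throw height = pattern[20 mod 3] = pattern[2] = 4
Lands at beat 20+4=24, 24 mod 2 = 0, so catch hand = L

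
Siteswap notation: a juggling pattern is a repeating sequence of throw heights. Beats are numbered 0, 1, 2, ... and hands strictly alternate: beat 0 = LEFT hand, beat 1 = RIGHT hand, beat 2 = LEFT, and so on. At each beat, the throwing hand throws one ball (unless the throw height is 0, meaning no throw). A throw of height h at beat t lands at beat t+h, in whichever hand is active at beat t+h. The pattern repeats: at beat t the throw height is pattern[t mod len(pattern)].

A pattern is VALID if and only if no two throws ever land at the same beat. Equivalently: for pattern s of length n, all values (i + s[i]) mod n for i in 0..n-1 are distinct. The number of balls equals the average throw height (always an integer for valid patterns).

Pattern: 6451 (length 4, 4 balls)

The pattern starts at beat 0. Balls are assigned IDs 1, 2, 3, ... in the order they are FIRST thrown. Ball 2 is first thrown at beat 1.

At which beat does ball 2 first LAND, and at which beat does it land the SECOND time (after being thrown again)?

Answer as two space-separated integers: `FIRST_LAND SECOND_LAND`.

Answer: 5 9

Derivation:
Beat 0 (L): throw ball1 h=6 -> lands@6:L; in-air after throw: [b1@6:L]
Beat 1 (R): throw ball2 h=4 -> lands@5:R; in-air after throw: [b2@5:R b1@6:L]
Beat 2 (L): throw ball3 h=5 -> lands@7:R; in-air after throw: [b2@5:R b1@6:L b3@7:R]
Beat 3 (R): throw ball4 h=1 -> lands@4:L; in-air after throw: [b4@4:L b2@5:R b1@6:L b3@7:R]
Beat 4 (L): throw ball4 h=6 -> lands@10:L; in-air after throw: [b2@5:R b1@6:L b3@7:R b4@10:L]
Beat 5 (R): throw ball2 h=4 -> lands@9:R; in-air after throw: [b1@6:L b3@7:R b2@9:R b4@10:L]
Beat 6 (L): throw ball1 h=5 -> lands@11:R; in-air after throw: [b3@7:R b2@9:R b4@10:L b1@11:R]
Beat 7 (R): throw ball3 h=1 -> lands@8:L; in-air after throw: [b3@8:L b2@9:R b4@10:L b1@11:R]
Beat 8 (L): throw ball3 h=6 -> lands@14:L; in-air after throw: [b2@9:R b4@10:L b1@11:R b3@14:L]
Beat 9 (R): throw ball2 h=4 -> lands@13:R; in-air after throw: [b4@10:L b1@11:R b2@13:R b3@14:L]
Ball 2: thrown@1 h=4 -> first land @5; rethrown@5 h=4 -> second land @9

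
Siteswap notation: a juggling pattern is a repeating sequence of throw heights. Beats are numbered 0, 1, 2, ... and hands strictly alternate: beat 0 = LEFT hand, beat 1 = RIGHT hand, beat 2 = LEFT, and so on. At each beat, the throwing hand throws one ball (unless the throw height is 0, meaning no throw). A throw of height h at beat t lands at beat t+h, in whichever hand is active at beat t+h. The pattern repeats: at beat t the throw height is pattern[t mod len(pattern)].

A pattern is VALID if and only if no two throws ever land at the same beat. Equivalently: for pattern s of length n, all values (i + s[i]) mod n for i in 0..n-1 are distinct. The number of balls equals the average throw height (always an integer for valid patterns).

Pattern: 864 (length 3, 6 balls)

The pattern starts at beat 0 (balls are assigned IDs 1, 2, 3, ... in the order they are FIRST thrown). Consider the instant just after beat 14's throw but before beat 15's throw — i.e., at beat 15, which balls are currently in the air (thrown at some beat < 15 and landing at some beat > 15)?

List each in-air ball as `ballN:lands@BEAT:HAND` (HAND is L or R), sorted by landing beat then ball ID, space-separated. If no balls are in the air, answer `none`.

Beat 0 (L): throw ball1 h=8 -> lands@8:L; in-air after throw: [b1@8:L]
Beat 1 (R): throw ball2 h=6 -> lands@7:R; in-air after throw: [b2@7:R b1@8:L]
Beat 2 (L): throw ball3 h=4 -> lands@6:L; in-air after throw: [b3@6:L b2@7:R b1@8:L]
Beat 3 (R): throw ball4 h=8 -> lands@11:R; in-air after throw: [b3@6:L b2@7:R b1@8:L b4@11:R]
Beat 4 (L): throw ball5 h=6 -> lands@10:L; in-air after throw: [b3@6:L b2@7:R b1@8:L b5@10:L b4@11:R]
Beat 5 (R): throw ball6 h=4 -> lands@9:R; in-air after throw: [b3@6:L b2@7:R b1@8:L b6@9:R b5@10:L b4@11:R]
Beat 6 (L): throw ball3 h=8 -> lands@14:L; in-air after throw: [b2@7:R b1@8:L b6@9:R b5@10:L b4@11:R b3@14:L]
Beat 7 (R): throw ball2 h=6 -> lands@13:R; in-air after throw: [b1@8:L b6@9:R b5@10:L b4@11:R b2@13:R b3@14:L]
Beat 8 (L): throw ball1 h=4 -> lands@12:L; in-air after throw: [b6@9:R b5@10:L b4@11:R b1@12:L b2@13:R b3@14:L]
Beat 9 (R): throw ball6 h=8 -> lands@17:R; in-air after throw: [b5@10:L b4@11:R b1@12:L b2@13:R b3@14:L b6@17:R]
Beat 10 (L): throw ball5 h=6 -> lands@16:L; in-air after throw: [b4@11:R b1@12:L b2@13:R b3@14:L b5@16:L b6@17:R]
Beat 11 (R): throw ball4 h=4 -> lands@15:R; in-air after throw: [b1@12:L b2@13:R b3@14:L b4@15:R b5@16:L b6@17:R]
Beat 12 (L): throw ball1 h=8 -> lands@20:L; in-air after throw: [b2@13:R b3@14:L b4@15:R b5@16:L b6@17:R b1@20:L]
Beat 13 (R): throw ball2 h=6 -> lands@19:R; in-air after throw: [b3@14:L b4@15:R b5@16:L b6@17:R b2@19:R b1@20:L]
Beat 14 (L): throw ball3 h=4 -> lands@18:L; in-air after throw: [b4@15:R b5@16:L b6@17:R b3@18:L b2@19:R b1@20:L]
Beat 15 (R): throw ball4 h=8 -> lands@23:R; in-air after throw: [b5@16:L b6@17:R b3@18:L b2@19:R b1@20:L b4@23:R]

Answer: ball5:lands@16:L ball6:lands@17:R ball3:lands@18:L ball2:lands@19:R ball1:lands@20:L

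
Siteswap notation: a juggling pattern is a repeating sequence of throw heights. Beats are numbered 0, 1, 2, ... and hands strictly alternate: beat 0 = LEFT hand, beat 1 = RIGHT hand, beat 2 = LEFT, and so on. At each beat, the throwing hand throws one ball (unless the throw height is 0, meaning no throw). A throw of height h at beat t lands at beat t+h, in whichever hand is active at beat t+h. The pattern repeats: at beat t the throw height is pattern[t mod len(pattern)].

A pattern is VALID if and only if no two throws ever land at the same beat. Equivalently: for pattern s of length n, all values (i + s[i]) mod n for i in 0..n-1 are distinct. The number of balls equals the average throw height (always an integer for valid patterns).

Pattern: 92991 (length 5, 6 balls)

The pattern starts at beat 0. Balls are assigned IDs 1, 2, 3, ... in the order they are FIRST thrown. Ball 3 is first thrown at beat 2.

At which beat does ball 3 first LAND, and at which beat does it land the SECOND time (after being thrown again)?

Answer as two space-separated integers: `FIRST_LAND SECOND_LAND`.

Beat 0 (L): throw ball1 h=9 -> lands@9:R; in-air after throw: [b1@9:R]
Beat 1 (R): throw ball2 h=2 -> lands@3:R; in-air after throw: [b2@3:R b1@9:R]
Beat 2 (L): throw ball3 h=9 -> lands@11:R; in-air after throw: [b2@3:R b1@9:R b3@11:R]
Beat 3 (R): throw ball2 h=9 -> lands@12:L; in-air after throw: [b1@9:R b3@11:R b2@12:L]
Beat 4 (L): throw ball4 h=1 -> lands@5:R; in-air after throw: [b4@5:R b1@9:R b3@11:R b2@12:L]
Beat 5 (R): throw ball4 h=9 -> lands@14:L; in-air after throw: [b1@9:R b3@11:R b2@12:L b4@14:L]
Beat 6 (L): throw ball5 h=2 -> lands@8:L; in-air after throw: [b5@8:L b1@9:R b3@11:R b2@12:L b4@14:L]
Beat 7 (R): throw ball6 h=9 -> lands@16:L; in-air after throw: [b5@8:L b1@9:R b3@11:R b2@12:L b4@14:L b6@16:L]
Beat 8 (L): throw ball5 h=9 -> lands@17:R; in-air after throw: [b1@9:R b3@11:R b2@12:L b4@14:L b6@16:L b5@17:R]
Beat 9 (R): throw ball1 h=1 -> lands@10:L; in-air after throw: [b1@10:L b3@11:R b2@12:L b4@14:L b6@16:L b5@17:R]
Beat 10 (L): throw ball1 h=9 -> lands@19:R; in-air after throw: [b3@11:R b2@12:L b4@14:L b6@16:L b5@17:R b1@19:R]
Beat 11 (R): throw ball3 h=2 -> lands@13:R; in-air after throw: [b2@12:L b3@13:R b4@14:L b6@16:L b5@17:R b1@19:R]
Beat 12 (L): throw ball2 h=9 -> lands@21:R; in-air after throw: [b3@13:R b4@14:L b6@16:L b5@17:R b1@19:R b2@21:R]
Beat 13 (R): throw ball3 h=9 -> lands@22:L; in-air after throw: [b4@14:L b6@16:L b5@17:R b1@19:R b2@21:R b3@22:L]
Ball 3: thrown@2 h=9 -> first land @11; rethrown@11 h=2 -> second land @13

Answer: 11 13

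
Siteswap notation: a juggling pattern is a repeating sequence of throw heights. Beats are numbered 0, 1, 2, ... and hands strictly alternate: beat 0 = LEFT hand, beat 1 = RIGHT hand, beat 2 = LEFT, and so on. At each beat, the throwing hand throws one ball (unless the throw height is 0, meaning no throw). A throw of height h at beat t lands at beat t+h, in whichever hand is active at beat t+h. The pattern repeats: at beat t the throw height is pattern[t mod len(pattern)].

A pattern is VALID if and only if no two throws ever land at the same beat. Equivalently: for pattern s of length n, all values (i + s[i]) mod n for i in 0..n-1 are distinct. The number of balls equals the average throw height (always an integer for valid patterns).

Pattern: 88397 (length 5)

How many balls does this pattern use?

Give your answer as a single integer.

Pattern = [8, 8, 3, 9, 7], length n = 5
  position 0: throw height = 8, running sum = 8
  position 1: throw height = 8, running sum = 16
  position 2: throw height = 3, running sum = 19
  position 3: throw height = 9, running sum = 28
  position 4: throw height = 7, running sum = 35
Total sum = 35; balls = sum / n = 35 / 5 = 7

Answer: 7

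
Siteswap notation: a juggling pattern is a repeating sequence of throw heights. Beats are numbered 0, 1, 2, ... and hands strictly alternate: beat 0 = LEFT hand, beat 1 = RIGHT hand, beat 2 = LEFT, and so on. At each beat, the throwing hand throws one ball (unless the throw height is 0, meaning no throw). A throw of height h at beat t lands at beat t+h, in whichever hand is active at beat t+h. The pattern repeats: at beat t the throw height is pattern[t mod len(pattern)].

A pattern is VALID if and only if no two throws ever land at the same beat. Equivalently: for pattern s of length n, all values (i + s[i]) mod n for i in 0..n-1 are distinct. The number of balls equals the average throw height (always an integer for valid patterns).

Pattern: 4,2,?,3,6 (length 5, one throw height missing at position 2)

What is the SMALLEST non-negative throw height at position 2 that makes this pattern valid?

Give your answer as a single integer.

i=0: (0 + 4) mod 5 = 4
i=1: (1 + 2) mod 5 = 3
i=2: s[i]=? (unknown)
i=3: (3 + 3) mod 5 = 1
i=4: (4 + 6) mod 5 = 0
Known residues: [0, 1, 3, 4]; need a permutation of 0..4, so missing residue r = 2
Need (2 + s) mod 5 = 2; smallest s = (2 - 2) mod 5 = 0

Answer: 0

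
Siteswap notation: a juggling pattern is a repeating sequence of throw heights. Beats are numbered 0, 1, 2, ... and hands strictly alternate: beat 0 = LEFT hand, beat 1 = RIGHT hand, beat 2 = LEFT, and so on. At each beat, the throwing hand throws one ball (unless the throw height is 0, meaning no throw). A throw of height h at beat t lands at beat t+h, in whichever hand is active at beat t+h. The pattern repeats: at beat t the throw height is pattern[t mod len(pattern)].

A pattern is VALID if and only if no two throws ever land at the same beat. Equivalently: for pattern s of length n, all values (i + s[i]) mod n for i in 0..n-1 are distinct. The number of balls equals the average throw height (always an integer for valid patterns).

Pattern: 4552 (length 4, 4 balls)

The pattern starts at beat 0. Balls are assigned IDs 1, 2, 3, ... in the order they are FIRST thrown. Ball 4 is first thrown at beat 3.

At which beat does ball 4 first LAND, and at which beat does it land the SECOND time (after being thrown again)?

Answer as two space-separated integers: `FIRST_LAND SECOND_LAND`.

Answer: 5 10

Derivation:
Beat 0 (L): throw ball1 h=4 -> lands@4:L; in-air after throw: [b1@4:L]
Beat 1 (R): throw ball2 h=5 -> lands@6:L; in-air after throw: [b1@4:L b2@6:L]
Beat 2 (L): throw ball3 h=5 -> lands@7:R; in-air after throw: [b1@4:L b2@6:L b3@7:R]
Beat 3 (R): throw ball4 h=2 -> lands@5:R; in-air after throw: [b1@4:L b4@5:R b2@6:L b3@7:R]
Beat 4 (L): throw ball1 h=4 -> lands@8:L; in-air after throw: [b4@5:R b2@6:L b3@7:R b1@8:L]
Beat 5 (R): throw ball4 h=5 -> lands@10:L; in-air after throw: [b2@6:L b3@7:R b1@8:L b4@10:L]
Beat 6 (L): throw ball2 h=5 -> lands@11:R; in-air after throw: [b3@7:R b1@8:L b4@10:L b2@11:R]
Beat 7 (R): throw ball3 h=2 -> lands@9:R; in-air after throw: [b1@8:L b3@9:R b4@10:L b2@11:R]
Beat 8 (L): throw ball1 h=4 -> lands@12:L; in-air after throw: [b3@9:R b4@10:L b2@11:R b1@12:L]
Beat 9 (R): throw ball3 h=5 -> lands@14:L; in-air after throw: [b4@10:L b2@11:R b1@12:L b3@14:L]
Beat 10 (L): throw ball4 h=5 -> lands@15:R; in-air after throw: [b2@11:R b1@12:L b3@14:L b4@15:R]
Ball 4: thrown@3 h=2 -> first land @5; rethrown@5 h=5 -> second land @10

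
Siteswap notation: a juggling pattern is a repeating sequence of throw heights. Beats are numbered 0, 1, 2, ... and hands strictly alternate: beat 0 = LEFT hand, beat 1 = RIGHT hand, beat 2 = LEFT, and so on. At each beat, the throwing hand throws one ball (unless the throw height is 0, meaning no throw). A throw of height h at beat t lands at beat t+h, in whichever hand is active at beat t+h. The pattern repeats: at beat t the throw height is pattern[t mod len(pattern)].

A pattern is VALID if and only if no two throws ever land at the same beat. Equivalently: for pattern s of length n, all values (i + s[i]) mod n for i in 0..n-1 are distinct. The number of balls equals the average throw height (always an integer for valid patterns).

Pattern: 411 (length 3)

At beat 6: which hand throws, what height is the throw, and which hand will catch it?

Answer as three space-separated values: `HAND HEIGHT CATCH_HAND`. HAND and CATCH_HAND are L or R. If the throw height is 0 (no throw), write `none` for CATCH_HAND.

Answer: L 4 L

Derivation:
Beat 6: 6 mod 2 = 0, so hand = L
Throw height = pattern[6 mod 3] = pattern[0] = 4
Lands at beat 6+4=10, 10 mod 2 = 0, so catch hand = L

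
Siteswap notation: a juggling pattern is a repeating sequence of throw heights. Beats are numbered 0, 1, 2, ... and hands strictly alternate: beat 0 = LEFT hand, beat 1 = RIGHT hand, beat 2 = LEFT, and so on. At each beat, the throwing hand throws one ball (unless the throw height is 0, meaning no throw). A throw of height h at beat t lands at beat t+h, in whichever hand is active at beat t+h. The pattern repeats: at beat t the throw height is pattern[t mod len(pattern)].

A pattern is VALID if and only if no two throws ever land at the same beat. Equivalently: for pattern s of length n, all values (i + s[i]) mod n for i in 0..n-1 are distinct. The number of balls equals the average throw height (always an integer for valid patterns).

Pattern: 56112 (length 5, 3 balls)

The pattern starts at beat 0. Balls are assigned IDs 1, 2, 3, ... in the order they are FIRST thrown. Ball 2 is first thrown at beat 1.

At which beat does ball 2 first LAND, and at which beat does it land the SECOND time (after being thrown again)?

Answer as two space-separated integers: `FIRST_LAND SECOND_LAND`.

Beat 0 (L): throw ball1 h=5 -> lands@5:R; in-air after throw: [b1@5:R]
Beat 1 (R): throw ball2 h=6 -> lands@7:R; in-air after throw: [b1@5:R b2@7:R]
Beat 2 (L): throw ball3 h=1 -> lands@3:R; in-air after throw: [b3@3:R b1@5:R b2@7:R]
Beat 3 (R): throw ball3 h=1 -> lands@4:L; in-air after throw: [b3@4:L b1@5:R b2@7:R]
Beat 4 (L): throw ball3 h=2 -> lands@6:L; in-air after throw: [b1@5:R b3@6:L b2@7:R]
Beat 5 (R): throw ball1 h=5 -> lands@10:L; in-air after throw: [b3@6:L b2@7:R b1@10:L]
Beat 6 (L): throw ball3 h=6 -> lands@12:L; in-air after throw: [b2@7:R b1@10:L b3@12:L]
Beat 7 (R): throw ball2 h=1 -> lands@8:L; in-air after throw: [b2@8:L b1@10:L b3@12:L]
Beat 8 (L): throw ball2 h=1 -> lands@9:R; in-air after throw: [b2@9:R b1@10:L b3@12:L]
Ball 2: thrown@1 h=6 -> first land @7; rethrown@7 h=1 -> second land @8

Answer: 7 8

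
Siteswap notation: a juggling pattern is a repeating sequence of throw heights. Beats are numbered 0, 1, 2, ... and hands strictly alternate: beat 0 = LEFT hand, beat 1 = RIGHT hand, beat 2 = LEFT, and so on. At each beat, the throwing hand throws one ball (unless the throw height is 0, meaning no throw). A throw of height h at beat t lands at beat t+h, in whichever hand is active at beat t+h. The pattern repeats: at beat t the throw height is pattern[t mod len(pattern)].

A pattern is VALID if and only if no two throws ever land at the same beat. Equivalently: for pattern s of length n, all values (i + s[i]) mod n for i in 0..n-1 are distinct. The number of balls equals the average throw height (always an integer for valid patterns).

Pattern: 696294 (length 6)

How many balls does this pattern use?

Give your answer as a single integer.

Pattern = [6, 9, 6, 2, 9, 4], length n = 6
  position 0: throw height = 6, running sum = 6
  position 1: throw height = 9, running sum = 15
  position 2: throw height = 6, running sum = 21
  position 3: throw height = 2, running sum = 23
  position 4: throw height = 9, running sum = 32
  position 5: throw height = 4, running sum = 36
Total sum = 36; balls = sum / n = 36 / 6 = 6

Answer: 6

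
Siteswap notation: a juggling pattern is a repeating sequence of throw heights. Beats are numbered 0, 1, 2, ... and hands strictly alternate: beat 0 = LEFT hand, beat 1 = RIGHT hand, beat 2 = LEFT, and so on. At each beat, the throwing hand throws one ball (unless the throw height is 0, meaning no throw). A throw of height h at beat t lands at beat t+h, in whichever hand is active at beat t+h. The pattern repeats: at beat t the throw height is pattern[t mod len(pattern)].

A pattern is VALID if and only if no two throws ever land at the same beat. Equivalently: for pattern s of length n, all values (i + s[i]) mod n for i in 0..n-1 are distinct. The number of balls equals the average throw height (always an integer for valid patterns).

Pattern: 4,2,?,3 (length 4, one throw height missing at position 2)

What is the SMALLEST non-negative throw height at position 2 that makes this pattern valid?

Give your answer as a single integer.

Answer: 3

Derivation:
i=0: (0 + 4) mod 4 = 0
i=1: (1 + 2) mod 4 = 3
i=2: s[i]=? (unknown)
i=3: (3 + 3) mod 4 = 2
Known residues: [0, 2, 3]; need a permutation of 0..3, so missing residue r = 1
Need (2 + s) mod 4 = 1; smallest s = (1 - 2) mod 4 = 3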